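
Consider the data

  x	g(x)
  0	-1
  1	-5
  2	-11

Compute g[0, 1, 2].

g[0,1] = (-5 - (-1)) / (1 - 0) = -4
g[1,2] = (-11 - (-5)) / (2 - 1) = -6
g[0,1,2] = (-6 - (-4)) / (2 - 0) = -1

-1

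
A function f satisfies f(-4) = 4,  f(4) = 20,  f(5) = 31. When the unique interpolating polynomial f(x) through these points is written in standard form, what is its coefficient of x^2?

1

The leading coefficient equals the top divided difference f[-4,4,5].
f[-4,4] = (20 - 4) / (4 - (-4)) = 2
f[4,5] = (31 - 20) / (5 - 4) = 11
f[-4,4,5] = (11 - 2) / (5 - (-4)) = 1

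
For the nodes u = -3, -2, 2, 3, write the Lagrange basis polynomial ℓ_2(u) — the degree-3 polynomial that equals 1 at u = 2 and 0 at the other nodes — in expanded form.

ℓ_2(u) = -(1/20)u^3 - (1/10)u^2 + (9/20)u + 9/10

ℓ_2(u) = (u + 3)(u + 2)(u - 3) / [(5)·(4)·(-1)]
       = (u^3 + 2u^2 - 9u - 18) / (-20)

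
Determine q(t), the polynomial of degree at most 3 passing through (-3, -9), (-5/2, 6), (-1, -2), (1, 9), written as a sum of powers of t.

Newton's divided differences:
q[-3,-5/2] = (6 - (-9)) / (-5/2 - (-3)) = 30
q[-5/2,-1] = (-2 - 6) / (-1 - (-5/2)) = -16/3
q[-1,1] = (9 - (-2)) / (1 - (-1)) = 11/2
q[-3,-5/2,-1] = (-16/3 - 30) / (-1 - (-3)) = -53/3
q[-5/2,-1,1] = (11/2 - (-16/3)) / (1 - (-5/2)) = 65/21
q[-3,-5/2,-1,1] = (65/21 - (-53/3)) / (1 - (-3)) = 109/21
q(t) = -9 + 30·(t + 3) + (-53/3)·(t + 3)(t + 5/2) + (109/21)·(t + 3)(t + 5/2)(t + 1)
Expanding: q(t) = (109/21)t^3 + (225/14)t^2 + (13/42)t - 88/7

q(t) = (109/21)t^3 + (225/14)t^2 + (13/42)t - 88/7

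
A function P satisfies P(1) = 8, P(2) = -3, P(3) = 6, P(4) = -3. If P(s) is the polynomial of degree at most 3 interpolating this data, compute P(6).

-227

Using Newton's divided-difference form:
P[1,2] = (-3 - 8) / (2 - 1) = -11
P[2,3] = (6 - (-3)) / (3 - 2) = 9
P[3,4] = (-3 - 6) / (4 - 3) = -9
P[1,2,3] = (9 - (-11)) / (3 - 1) = 10
P[2,3,4] = (-9 - 9) / (4 - 2) = -9
P[1,2,3,4] = (-9 - 10) / (4 - 1) = -19/3
P(6) = 8 + (-11)·(5) + 10·(5)·(4) + (-19/3)·(5)·(4)·(3) = -227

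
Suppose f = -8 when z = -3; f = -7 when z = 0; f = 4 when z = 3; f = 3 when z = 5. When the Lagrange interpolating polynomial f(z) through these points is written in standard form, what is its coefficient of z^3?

-25/144

The leading coefficient equals the top divided difference f[-3,0,3,5].
f[-3,0] = (-7 - (-8)) / (0 - (-3)) = 1/3
f[0,3] = (4 - (-7)) / (3 - 0) = 11/3
f[3,5] = (3 - 4) / (5 - 3) = -1/2
f[-3,0,3] = (11/3 - 1/3) / (3 - (-3)) = 5/9
f[0,3,5] = (-1/2 - 11/3) / (5 - 0) = -5/6
f[-3,0,3,5] = (-5/6 - 5/9) / (5 - (-3)) = -25/144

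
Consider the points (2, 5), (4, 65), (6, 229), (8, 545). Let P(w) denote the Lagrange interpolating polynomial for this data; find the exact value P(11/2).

1405/8

Evaluate each Lagrange basis at w = 11/2:
L_0(11/2) = (3/2)·(-1/2)·(-5/2)/[(-2)·(-4)·(-6)] = -5/128
L_1(11/2) = (7/2)·(-1/2)·(-5/2)/[(2)·(-2)·(-4)] = 35/128
L_2(11/2) = (7/2)·(3/2)·(-5/2)/[(4)·(2)·(-2)] = 105/128
L_3(11/2) = (7/2)·(3/2)·(-1/2)/[(6)·(4)·(2)] = -7/128
Sum: 5·(-5/128) + 65·(35/128) + 229·(105/128) + 545·(-7/128) = 1405/8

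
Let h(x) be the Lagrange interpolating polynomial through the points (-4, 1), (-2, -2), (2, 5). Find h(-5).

Evaluate each Lagrange basis at x = -5:
L_0(-5) = (-3)·(-7)/[(-2)·(-6)] = 7/4
L_1(-5) = (-1)·(-7)/[(2)·(-4)] = -7/8
L_2(-5) = (-1)·(-3)/[(6)·(4)] = 1/8
Sum: 1·(7/4) + (-2)·(-7/8) + 5·(1/8) = 33/8

33/8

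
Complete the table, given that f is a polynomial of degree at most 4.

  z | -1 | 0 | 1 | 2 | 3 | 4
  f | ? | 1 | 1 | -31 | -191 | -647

The 5 known values determine f uniquely (degree ≤ 4).
Evaluate each Lagrange basis at z = -1:
L_0(-1) = (-2)·(-3)·(-4)·(-5)/[(-1)·(-2)·(-3)·(-4)] = 5
L_1(-1) = (-1)·(-3)·(-4)·(-5)/[(1)·(-1)·(-2)·(-3)] = -10
L_2(-1) = (-1)·(-2)·(-4)·(-5)/[(2)·(1)·(-1)·(-2)] = 10
L_3(-1) = (-1)·(-2)·(-3)·(-5)/[(3)·(2)·(1)·(-1)] = -5
L_4(-1) = (-1)·(-2)·(-3)·(-4)/[(4)·(3)·(2)·(1)] = 1
Sum: 1·(5) + 1·(-10) + (-31)·(10) + (-191)·(-5) + (-647)·(1) = -7

-7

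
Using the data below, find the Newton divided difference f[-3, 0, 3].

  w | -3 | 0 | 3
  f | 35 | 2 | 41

4

f[-3,0] = (2 - 35) / (0 - (-3)) = -11
f[0,3] = (41 - 2) / (3 - 0) = 13
f[-3,0,3] = (13 - (-11)) / (3 - (-3)) = 4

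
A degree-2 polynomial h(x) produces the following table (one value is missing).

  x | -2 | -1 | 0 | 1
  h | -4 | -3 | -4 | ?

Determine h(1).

The 3 known values determine h uniquely (degree ≤ 2).
Evaluate each Lagrange basis at x = 1:
L_0(1) = (2)·(1)/[(-1)·(-2)] = 1
L_1(1) = (3)·(1)/[(1)·(-1)] = -3
L_2(1) = (3)·(2)/[(2)·(1)] = 3
Sum: (-4)·(1) + (-3)·(-3) + (-4)·(3) = -7

-7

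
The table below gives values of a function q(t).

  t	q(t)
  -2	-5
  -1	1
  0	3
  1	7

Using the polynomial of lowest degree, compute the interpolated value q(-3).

Evaluate each Lagrange basis at t = -3:
L_0(-3) = (-2)·(-3)·(-4)/[(-1)·(-2)·(-3)] = 4
L_1(-3) = (-1)·(-3)·(-4)/[(1)·(-1)·(-2)] = -6
L_2(-3) = (-1)·(-2)·(-4)/[(2)·(1)·(-1)] = 4
L_3(-3) = (-1)·(-2)·(-3)/[(3)·(2)·(1)] = -1
Sum: (-5)·(4) + 1·(-6) + 3·(4) + 7·(-1) = -21

-21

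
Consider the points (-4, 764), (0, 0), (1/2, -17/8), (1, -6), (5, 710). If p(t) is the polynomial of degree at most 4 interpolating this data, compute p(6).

Evaluate each Lagrange basis at t = 6:
L_0(6) = (6)·(11/2)·(5)·(1)/[(-4)·(-9/2)·(-5)·(-9)] = 11/54
L_1(6) = (10)·(11/2)·(5)·(1)/[(4)·(-1/2)·(-1)·(-5)] = -55/2
L_2(6) = (10)·(6)·(5)·(1)/[(9/2)·(1/2)·(-1/2)·(-9/2)] = 1600/27
L_3(6) = (10)·(6)·(11/2)·(1)/[(5)·(1)·(1/2)·(-4)] = -33
L_4(6) = (10)·(6)·(11/2)·(5)/[(9)·(5)·(9/2)·(4)] = 55/27
Sum: 764·(11/54) + 0 + (-17/8)·(1600/27) + (-6)·(-33) + 710·(55/27) = 1674

1674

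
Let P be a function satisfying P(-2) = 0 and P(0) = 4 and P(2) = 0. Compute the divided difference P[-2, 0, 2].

P[-2,0] = (4 - 0) / (0 - (-2)) = 2
P[0,2] = (0 - 4) / (2 - 0) = -2
P[-2,0,2] = (-2 - 2) / (2 - (-2)) = -1

-1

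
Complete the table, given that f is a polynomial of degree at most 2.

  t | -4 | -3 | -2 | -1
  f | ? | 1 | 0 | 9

The 3 known values determine f uniquely (degree ≤ 2).
Evaluate each Lagrange basis at t = -4:
L_0(-4) = (-2)·(-3)/[(-1)·(-2)] = 3
L_1(-4) = (-1)·(-3)/[(1)·(-1)] = -3
L_2(-4) = (-1)·(-2)/[(2)·(1)] = 1
Sum: 1·(3) + 0 + 9·(1) = 12

12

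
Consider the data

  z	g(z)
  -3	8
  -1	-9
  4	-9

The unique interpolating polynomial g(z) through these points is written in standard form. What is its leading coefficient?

17/14

L_0(z) = (z + 1)(z - 4) / [14] = (1/14)z^2 - (3/14)z - 2/7
L_1(z) = (z + 3)(z - 4) / [-10] = -(1/10)z^2 + (1/10)z + 6/5
L_2(z) = (z + 3)(z + 1) / [35] = (1/35)z^2 + (4/35)z + 3/35
g(z) = 8·L_0 + (-9)·L_1 + (-9)·L_2
Only the coefficient of z^2 is needed; take it from each L_i and combine:
8·(1/14) + (-9)·(-1/10) + (-9)·(1/35) = 17/14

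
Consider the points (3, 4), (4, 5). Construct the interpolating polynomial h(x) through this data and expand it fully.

h(x) = x + 1

Build the Lagrange basis polynomials:
L_0(x) = (x - 4) / [-1] = -x + 4
L_1(x) = (x - 3) / [1] = x - 3
h(x) = 4·L_0 + 5·L_1
  4·L_0(x) = -4x + 16
  5·L_1(x) = 5x - 15
Adding term by term: x + 1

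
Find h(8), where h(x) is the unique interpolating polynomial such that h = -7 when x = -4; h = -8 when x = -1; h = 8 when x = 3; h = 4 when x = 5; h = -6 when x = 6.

-355/7

Using Newton's divided-difference form:
h[-4,-1] = (-8 - (-7)) / (-1 - (-4)) = -1/3
h[-1,3] = (8 - (-8)) / (3 - (-1)) = 4
h[3,5] = (4 - 8) / (5 - 3) = -2
h[5,6] = (-6 - 4) / (6 - 5) = -10
h[-4,-1,3] = (4 - (-1/3)) / (3 - (-4)) = 13/21
h[-1,3,5] = (-2 - 4) / (5 - (-1)) = -1
h[3,5,6] = (-10 - (-2)) / (6 - 3) = -8/3
h[-4,-1,3,5] = (-1 - 13/21) / (5 - (-4)) = -34/189
h[-1,3,5,6] = (-8/3 - (-1)) / (6 - (-1)) = -5/21
h[-4,-1,3,5,6] = (-5/21 - (-34/189)) / (6 - (-4)) = -11/1890
h(8) = -7 + (-1/3)·(12) + (13/21)·(12)·(9) + (-34/189)·(12)·(9)·(5) + (-11/1890)·(12)·(9)·(5)·(3) = -355/7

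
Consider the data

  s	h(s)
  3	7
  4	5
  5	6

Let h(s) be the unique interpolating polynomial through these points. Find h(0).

31

L_0(0) = (-4)·(-5)/[(-1)·(-2)] = 10
L_1(0) = (-3)·(-5)/[(1)·(-1)] = -15
L_2(0) = (-3)·(-4)/[(2)·(1)] = 6
Sum: 7·(10) + 5·(-15) + 6·(6) = 31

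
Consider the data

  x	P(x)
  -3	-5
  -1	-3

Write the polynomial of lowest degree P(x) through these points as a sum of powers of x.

P(x) = x - 2

L_0(x) = (x + 1) / [-2] = -(1/2)x - 1/2
L_1(x) = (x + 3) / [2] = (1/2)x + 3/2
P(x) = (-5)·L_0 + (-3)·L_1
  (-5)·L_0(x) = (5/2)x + 5/2
  (-3)·L_1(x) = -(3/2)x - 9/2
Adding term by term: x - 2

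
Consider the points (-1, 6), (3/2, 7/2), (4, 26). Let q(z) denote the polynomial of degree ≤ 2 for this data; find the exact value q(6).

Using Newton's divided-difference form:
q[-1,3/2] = (7/2 - 6) / (3/2 - (-1)) = -1
q[3/2,4] = (26 - 7/2) / (4 - 3/2) = 9
q[-1,3/2,4] = (9 - (-1)) / (4 - (-1)) = 2
q(6) = 6 + (-1)·(7) + 2·(7)·(9/2) = 62

62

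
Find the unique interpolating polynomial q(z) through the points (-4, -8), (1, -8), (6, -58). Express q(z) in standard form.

q(z) = -z^2 - 3z - 4

L_0(z) = (z - 1)(z - 6) / [50] = (1/50)z^2 - (7/50)z + 3/25
L_1(z) = (z + 4)(z - 6) / [-25] = -(1/25)z^2 + (2/25)z + 24/25
L_2(z) = (z + 4)(z - 1) / [50] = (1/50)z^2 + (3/50)z - 2/25
q(z) = (-8)·L_0 + (-8)·L_1 + (-58)·L_2
  (-8)·L_0(z) = -(4/25)z^2 + (28/25)z - 24/25
  (-8)·L_1(z) = (8/25)z^2 - (16/25)z - 192/25
  (-58)·L_2(z) = -(29/25)z^2 - (87/25)z + 116/25
Adding term by term: -z^2 - 3z - 4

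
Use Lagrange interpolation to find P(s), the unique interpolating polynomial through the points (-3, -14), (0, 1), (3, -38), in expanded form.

P(s) = -3s^2 - 4s + 1

Build the Lagrange basis polynomials:
L_0(s) = s(s - 3) / [18] = (1/18)s^2 - (1/6)s
L_1(s) = (s + 3)(s - 3) / [-9] = -(1/9)s^2 + 1
L_2(s) = (s + 3)s / [18] = (1/18)s^2 + (1/6)s
P(s) = (-14)·L_0 + 1·L_1 + (-38)·L_2
  (-14)·L_0(s) = -(7/9)s^2 + (7/3)s
  1·L_1(s) = -(1/9)s^2 + 1
  (-38)·L_2(s) = -(19/9)s^2 - (19/3)s
Adding term by term: -3s^2 - 4s + 1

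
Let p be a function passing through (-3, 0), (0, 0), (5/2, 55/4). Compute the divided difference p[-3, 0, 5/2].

1

p[-3,0] = (0 - 0) / (0 - (-3)) = 0
p[0,5/2] = (55/4 - 0) / (5/2 - 0) = 11/2
p[-3,0,5/2] = (11/2 - 0) / (5/2 - (-3)) = 1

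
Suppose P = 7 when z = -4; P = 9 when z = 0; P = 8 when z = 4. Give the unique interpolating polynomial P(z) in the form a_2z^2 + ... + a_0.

P(z) = -(3/32)z^2 + (1/8)z + 9

Build the Lagrange basis polynomials:
L_0(z) = z(z - 4) / [32] = (1/32)z^2 - (1/8)z
L_1(z) = (z + 4)(z - 4) / [-16] = -(1/16)z^2 + 1
L_2(z) = (z + 4)z / [32] = (1/32)z^2 + (1/8)z
P(z) = 7·L_0 + 9·L_1 + 8·L_2
  7·L_0(z) = (7/32)z^2 - (7/8)z
  9·L_1(z) = -(9/16)z^2 + 9
  8·L_2(z) = (1/4)z^2 + z
Adding term by term: -(3/32)z^2 + (1/8)z + 9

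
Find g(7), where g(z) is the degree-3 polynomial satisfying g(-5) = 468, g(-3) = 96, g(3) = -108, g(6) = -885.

-1404

Using Newton's divided-difference form:
g[-5,-3] = (96 - 468) / (-3 - (-5)) = -186
g[-3,3] = (-108 - 96) / (3 - (-3)) = -34
g[3,6] = (-885 - (-108)) / (6 - 3) = -259
g[-5,-3,3] = (-34 - (-186)) / (3 - (-5)) = 19
g[-3,3,6] = (-259 - (-34)) / (6 - (-3)) = -25
g[-5,-3,3,6] = (-25 - 19) / (6 - (-5)) = -4
g(7) = 468 + (-186)·(12) + 19·(12)·(10) + (-4)·(12)·(10)·(4) = -1404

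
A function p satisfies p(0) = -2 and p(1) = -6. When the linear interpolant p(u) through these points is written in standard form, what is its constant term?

-2

Build the Lagrange basis polynomials:
L_0(u) = (u - 1) / [-1] = -u + 1
L_1(u) = u / [1] = u
p(u) = (-2)·L_0 + (-6)·L_1
Only the constant term is needed; take it from each L_i and combine:
(-2)·(1) + (-6)·(0) = -2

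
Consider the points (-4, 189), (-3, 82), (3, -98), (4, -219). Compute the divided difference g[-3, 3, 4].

g[-3,3] = (-98 - 82) / (3 - (-3)) = -30
g[3,4] = (-219 - (-98)) / (4 - 3) = -121
g[-3,3,4] = (-121 - (-30)) / (4 - (-3)) = -13

-13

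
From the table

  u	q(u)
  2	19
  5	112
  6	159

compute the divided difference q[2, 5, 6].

4

q[2,5] = (112 - 19) / (5 - 2) = 31
q[5,6] = (159 - 112) / (6 - 5) = 47
q[2,5,6] = (47 - 31) / (6 - 2) = 4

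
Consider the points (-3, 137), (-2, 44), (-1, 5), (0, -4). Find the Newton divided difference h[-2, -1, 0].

15

h[-2,-1] = (5 - 44) / (-1 - (-2)) = -39
h[-1,0] = (-4 - 5) / (0 - (-1)) = -9
h[-2,-1,0] = (-9 - (-39)) / (0 - (-2)) = 15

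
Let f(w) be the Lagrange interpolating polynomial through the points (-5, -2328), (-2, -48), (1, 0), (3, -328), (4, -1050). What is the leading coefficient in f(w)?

-4

Build the Lagrange basis polynomials:
L_0(w) = (w + 2)(w - 1)(w - 3)(w - 4) / [1296] = (1/1296)w^4 - (1/216)w^3 + (1/432)w^2 + (13/648)w - 1/54
L_1(w) = (w + 5)(w - 1)(w - 3)(w - 4) / [-270] = -(1/270)w^4 + (1/90)w^3 + (7/90)w^2 - (83/270)w + 2/9
L_2(w) = (w + 5)(w + 2)(w - 3)(w - 4) / [108] = (1/108)w^4 - (1/4)w^2 + (7/54)w + 10/9
L_3(w) = (w + 5)(w + 2)(w - 1)(w - 4) / [-80] = -(1/80)w^4 - (1/40)w^3 + (21/80)w^2 + (11/40)w - 1/2
L_4(w) = (w + 5)(w + 2)(w - 1)(w - 3) / [162] = (1/162)w^4 + (1/54)w^3 - (5/54)w^2 - (19/162)w + 5/27
f(w) = (-2328)·L_0 + (-48)·L_1 + 0·L_2 + (-328)·L_3 + (-1050)·L_4
Only the coefficient of w^4 is needed; take it from each L_i and combine:
(-2328)·(1/1296) + (-48)·(-1/270) + 0·(1/108) + (-328)·(-1/80) + (-1050)·(1/162) = -4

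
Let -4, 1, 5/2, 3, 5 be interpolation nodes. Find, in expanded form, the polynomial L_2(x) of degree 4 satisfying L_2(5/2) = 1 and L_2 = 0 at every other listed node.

L_2(x) = (16/195)x^4 - (16/39)x^3 - (16/15)x^2 + (1232/195)x - 64/13

L_2(x) = (x + 4)(x - 1)(x - 3)(x - 5) / [(13/2)·(3/2)·(-1/2)·(-5/2)]
       = (x^4 - 5x^3 - 13x^2 + 77x - 60) / (195/16)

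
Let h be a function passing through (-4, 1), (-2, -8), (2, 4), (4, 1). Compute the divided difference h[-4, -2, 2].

h[-4,-2] = (-8 - 1) / (-2 - (-4)) = -9/2
h[-2,2] = (4 - (-8)) / (2 - (-2)) = 3
h[-4,-2,2] = (3 - (-9/2)) / (2 - (-4)) = 5/4

5/4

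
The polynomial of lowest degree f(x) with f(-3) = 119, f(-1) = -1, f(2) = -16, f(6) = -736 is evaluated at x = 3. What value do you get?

-73

Using Newton's divided-difference form:
f[-3,-1] = (-1 - 119) / (-1 - (-3)) = -60
f[-1,2] = (-16 - (-1)) / (2 - (-1)) = -5
f[2,6] = (-736 - (-16)) / (6 - 2) = -180
f[-3,-1,2] = (-5 - (-60)) / (2 - (-3)) = 11
f[-1,2,6] = (-180 - (-5)) / (6 - (-1)) = -25
f[-3,-1,2,6] = (-25 - 11) / (6 - (-3)) = -4
f(3) = 119 + (-60)·(6) + 11·(6)·(4) + (-4)·(6)·(4)·(1) = -73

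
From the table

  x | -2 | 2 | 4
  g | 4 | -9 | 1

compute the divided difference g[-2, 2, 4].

11/8

g[-2,2] = (-9 - 4) / (2 - (-2)) = -13/4
g[2,4] = (1 - (-9)) / (4 - 2) = 5
g[-2,2,4] = (5 - (-13/4)) / (4 - (-2)) = 11/8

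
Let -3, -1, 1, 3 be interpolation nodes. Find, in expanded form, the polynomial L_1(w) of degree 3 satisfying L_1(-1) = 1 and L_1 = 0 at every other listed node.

L_1(w) = (w + 3)(w - 1)(w - 3) / [(2)·(-2)·(-4)]
       = (w^3 - w^2 - 9w + 9) / (16)

L_1(w) = (1/16)w^3 - (1/16)w^2 - (9/16)w + 9/16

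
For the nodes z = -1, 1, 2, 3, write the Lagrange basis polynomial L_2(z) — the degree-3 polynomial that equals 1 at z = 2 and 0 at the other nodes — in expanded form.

L_2(z) = -(1/3)z^3 + z^2 + (1/3)z - 1

L_2(z) = (z + 1)(z - 1)(z - 3) / [(3)·(1)·(-1)]
       = (z^3 - 3z^2 - z + 3) / (-3)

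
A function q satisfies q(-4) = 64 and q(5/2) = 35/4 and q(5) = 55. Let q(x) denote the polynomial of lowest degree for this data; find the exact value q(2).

4

L_0(2) = (-1/2)·(-3)/[(-13/2)·(-9)] = 1/39
L_1(2) = (6)·(-3)/[(13/2)·(-5/2)] = 72/65
L_2(2) = (6)·(-1/2)/[(9)·(5/2)] = -2/15
Sum: 64·(1/39) + 35/4·(72/65) + 55·(-2/15) = 4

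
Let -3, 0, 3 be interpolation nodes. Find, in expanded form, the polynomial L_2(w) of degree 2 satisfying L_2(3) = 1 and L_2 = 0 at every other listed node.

L_2(w) = (w + 3)w / [(6)·(3)]
       = (w^2 + 3w) / (18)

L_2(w) = (1/18)w^2 + (1/6)w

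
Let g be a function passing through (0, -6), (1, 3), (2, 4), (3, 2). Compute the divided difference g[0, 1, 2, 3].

g[0,1] = (3 - (-6)) / (1 - 0) = 9
g[1,2] = (4 - 3) / (2 - 1) = 1
g[2,3] = (2 - 4) / (3 - 2) = -2
g[0,1,2] = (1 - 9) / (2 - 0) = -4
g[1,2,3] = (-2 - 1) / (3 - 1) = -3/2
g[0,1,2,3] = (-3/2 - (-4)) / (3 - 0) = 5/6

5/6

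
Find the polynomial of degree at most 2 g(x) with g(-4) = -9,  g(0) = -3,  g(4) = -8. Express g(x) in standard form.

L_0(x) = x(x - 4) / [32] = (1/32)x^2 - (1/8)x
L_1(x) = (x + 4)(x - 4) / [-16] = -(1/16)x^2 + 1
L_2(x) = (x + 4)x / [32] = (1/32)x^2 + (1/8)x
g(x) = (-9)·L_0 + (-3)·L_1 + (-8)·L_2
  (-9)·L_0(x) = -(9/32)x^2 + (9/8)x
  (-3)·L_1(x) = (3/16)x^2 - 3
  (-8)·L_2(x) = -(1/4)x^2 - x
Adding term by term: -(11/32)x^2 + (1/8)x - 3

g(x) = -(11/32)x^2 + (1/8)x - 3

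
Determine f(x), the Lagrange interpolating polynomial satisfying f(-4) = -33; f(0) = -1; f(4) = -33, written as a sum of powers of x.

L_0(x) = x(x - 4) / [32] = (1/32)x^2 - (1/8)x
L_1(x) = (x + 4)(x - 4) / [-16] = -(1/16)x^2 + 1
L_2(x) = (x + 4)x / [32] = (1/32)x^2 + (1/8)x
f(x) = (-33)·L_0 + (-1)·L_1 + (-33)·L_2
  (-33)·L_0(x) = -(33/32)x^2 + (33/8)x
  (-1)·L_1(x) = (1/16)x^2 - 1
  (-33)·L_2(x) = -(33/32)x^2 - (33/8)x
Adding term by term: -2x^2 - 1

f(x) = -2x^2 - 1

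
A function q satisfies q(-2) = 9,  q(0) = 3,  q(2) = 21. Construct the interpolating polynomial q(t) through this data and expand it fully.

Newton's divided differences:
q[-2,0] = (3 - 9) / (0 - (-2)) = -3
q[0,2] = (21 - 3) / (2 - 0) = 9
q[-2,0,2] = (9 - (-3)) / (2 - (-2)) = 3
q(t) = 9 + (-3)·(t + 2) + 3·(t + 2)t
Expanding: q(t) = 3t^2 + 3t + 3

q(t) = 3t^2 + 3t + 3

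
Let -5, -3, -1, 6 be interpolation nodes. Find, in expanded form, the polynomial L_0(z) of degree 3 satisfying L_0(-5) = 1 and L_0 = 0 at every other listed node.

L_0(z) = (z + 3)(z + 1)(z - 6) / [(-2)·(-4)·(-11)]
       = (z^3 - 2z^2 - 21z - 18) / (-88)

L_0(z) = -(1/88)z^3 + (1/44)z^2 + (21/88)z + 9/44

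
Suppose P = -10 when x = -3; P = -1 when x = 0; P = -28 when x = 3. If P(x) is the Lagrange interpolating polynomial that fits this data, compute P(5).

Evaluate each Lagrange basis at x = 5:
L_0(5) = (5)·(2)/[(-3)·(-6)] = 5/9
L_1(5) = (8)·(2)/[(3)·(-3)] = -16/9
L_2(5) = (8)·(5)/[(6)·(3)] = 20/9
Sum: (-10)·(5/9) + (-1)·(-16/9) + (-28)·(20/9) = -66

-66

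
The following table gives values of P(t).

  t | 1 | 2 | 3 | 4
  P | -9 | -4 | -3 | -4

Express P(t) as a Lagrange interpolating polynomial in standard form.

P(t) = (1/3)t^3 - 4t^2 + (44/3)t - 20

Build the Lagrange basis polynomials:
L_0(t) = (t - 2)(t - 3)(t - 4) / [-6] = -(1/6)t^3 + (3/2)t^2 - (13/3)t + 4
L_1(t) = (t - 1)(t - 3)(t - 4) / [2] = (1/2)t^3 - 4t^2 + (19/2)t - 6
L_2(t) = (t - 1)(t - 2)(t - 4) / [-2] = -(1/2)t^3 + (7/2)t^2 - 7t + 4
L_3(t) = (t - 1)(t - 2)(t - 3) / [6] = (1/6)t^3 - t^2 + (11/6)t - 1
P(t) = (-9)·L_0 + (-4)·L_1 + (-3)·L_2 + (-4)·L_3
  (-9)·L_0(t) = (3/2)t^3 - (27/2)t^2 + 39t - 36
  (-4)·L_1(t) = -2t^3 + 16t^2 - 38t + 24
  (-3)·L_2(t) = (3/2)t^3 - (21/2)t^2 + 21t - 12
  (-4)·L_3(t) = -(2/3)t^3 + 4t^2 - (22/3)t + 4
Adding term by term: (1/3)t^3 - 4t^2 + (44/3)t - 20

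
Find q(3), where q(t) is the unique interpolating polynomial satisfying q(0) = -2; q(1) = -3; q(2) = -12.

-29

L_0(3) = (2)·(1)/[(-1)·(-2)] = 1
L_1(3) = (3)·(1)/[(1)·(-1)] = -3
L_2(3) = (3)·(2)/[(2)·(1)] = 3
Sum: (-2)·(1) + (-3)·(-3) + (-12)·(3) = -29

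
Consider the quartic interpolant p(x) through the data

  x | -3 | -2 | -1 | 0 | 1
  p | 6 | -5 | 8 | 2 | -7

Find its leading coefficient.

59/24

The leading coefficient equals the top divided difference p[-3,-2,-1,0,1].
p[-3,-2] = (-5 - 6) / (-2 - (-3)) = -11
p[-2,-1] = (8 - (-5)) / (-1 - (-2)) = 13
p[-1,0] = (2 - 8) / (0 - (-1)) = -6
p[0,1] = (-7 - 2) / (1 - 0) = -9
p[-3,-2,-1] = (13 - (-11)) / (-1 - (-3)) = 12
p[-2,-1,0] = (-6 - 13) / (0 - (-2)) = -19/2
p[-1,0,1] = (-9 - (-6)) / (1 - (-1)) = -3/2
p[-3,-2,-1,0] = (-19/2 - 12) / (0 - (-3)) = -43/6
p[-2,-1,0,1] = (-3/2 - (-19/2)) / (1 - (-2)) = 8/3
p[-3,-2,-1,0,1] = (8/3 - (-43/6)) / (1 - (-3)) = 59/24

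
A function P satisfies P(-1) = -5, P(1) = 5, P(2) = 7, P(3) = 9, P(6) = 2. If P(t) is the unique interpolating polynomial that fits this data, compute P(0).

19/10

Evaluate each Lagrange basis at t = 0:
L_0(0) = (-1)·(-2)·(-3)·(-6)/[(-2)·(-3)·(-4)·(-7)] = 3/14
L_1(0) = (1)·(-2)·(-3)·(-6)/[(2)·(-1)·(-2)·(-5)] = 9/5
L_2(0) = (1)·(-1)·(-3)·(-6)/[(3)·(1)·(-1)·(-4)] = -3/2
L_3(0) = (1)·(-1)·(-2)·(-6)/[(4)·(2)·(1)·(-3)] = 1/2
L_4(0) = (1)·(-1)·(-2)·(-3)/[(7)·(5)·(4)·(3)] = -1/70
Sum: (-5)·(3/14) + 5·(9/5) + 7·(-3/2) + 9·(1/2) + 2·(-1/70) = 19/10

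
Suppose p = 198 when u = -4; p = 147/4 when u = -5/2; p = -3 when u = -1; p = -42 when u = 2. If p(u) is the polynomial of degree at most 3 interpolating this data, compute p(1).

Using Newton's divided-difference form:
p[-4,-5/2] = (147/4 - 198) / (-5/2 - (-4)) = -215/2
p[-5/2,-1] = (-3 - 147/4) / (-1 - (-5/2)) = -53/2
p[-1,2] = (-42 - (-3)) / (2 - (-1)) = -13
p[-4,-5/2,-1] = (-53/2 - (-215/2)) / (-1 - (-4)) = 27
p[-5/2,-1,2] = (-13 - (-53/2)) / (2 - (-5/2)) = 3
p[-4,-5/2,-1,2] = (3 - 27) / (2 - (-4)) = -4
p(1) = 198 + (-215/2)·(5) + 27·(5)·(7/2) + (-4)·(5)·(7/2)·(2) = -7

-7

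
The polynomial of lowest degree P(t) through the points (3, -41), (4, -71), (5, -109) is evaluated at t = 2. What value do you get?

-19

L_0(2) = (-2)·(-3)/[(-1)·(-2)] = 3
L_1(2) = (-1)·(-3)/[(1)·(-1)] = -3
L_2(2) = (-1)·(-2)/[(2)·(1)] = 1
Sum: (-41)·(3) + (-71)·(-3) + (-109)·(1) = -19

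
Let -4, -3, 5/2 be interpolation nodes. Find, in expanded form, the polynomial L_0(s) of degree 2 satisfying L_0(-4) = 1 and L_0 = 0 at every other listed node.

L_0(s) = (2/13)s^2 + (1/13)s - 15/13

L_0(s) = (s + 3)(s - 5/2) / [(-1)·(-13/2)]
       = (s^2 + (1/2)s - 15/2) / (13/2)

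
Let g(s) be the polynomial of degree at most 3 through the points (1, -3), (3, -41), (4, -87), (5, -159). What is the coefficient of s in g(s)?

-2

L_0(s) = (s - 3)(s - 4)(s - 5) / [-24] = -(1/24)s^3 + (1/2)s^2 - (47/24)s + 5/2
L_1(s) = (s - 1)(s - 4)(s - 5) / [4] = (1/4)s^3 - (5/2)s^2 + (29/4)s - 5
L_2(s) = (s - 1)(s - 3)(s - 5) / [-3] = -(1/3)s^3 + 3s^2 - (23/3)s + 5
L_3(s) = (s - 1)(s - 3)(s - 4) / [8] = (1/8)s^3 - s^2 + (19/8)s - 3/2
g(s) = (-3)·L_0 + (-41)·L_1 + (-87)·L_2 + (-159)·L_3
Only the coefficient of s is needed; take it from each L_i and combine:
(-3)·(-47/24) + (-41)·(29/4) + (-87)·(-23/3) + (-159)·(19/8) = -2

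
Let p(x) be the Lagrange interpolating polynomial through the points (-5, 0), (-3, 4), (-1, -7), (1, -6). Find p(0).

Evaluate each Lagrange basis at x = 0:
L_0(0) = (3)·(1)·(-1)/[(-2)·(-4)·(-6)] = 1/16
L_1(0) = (5)·(1)·(-1)/[(2)·(-2)·(-4)] = -5/16
L_2(0) = (5)·(3)·(-1)/[(4)·(2)·(-2)] = 15/16
L_3(0) = (5)·(3)·(1)/[(6)·(4)·(2)] = 5/16
Sum: 0 + 4·(-5/16) + (-7)·(15/16) + (-6)·(5/16) = -155/16

-155/16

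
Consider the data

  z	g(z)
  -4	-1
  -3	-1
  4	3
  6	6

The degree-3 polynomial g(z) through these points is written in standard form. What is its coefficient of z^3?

1/315

Build the Lagrange basis polynomials:
L_0(z) = (z + 3)(z - 4)(z - 6) / [-80] = -(1/80)z^3 + (7/80)z^2 + (3/40)z - 9/10
L_1(z) = (z + 4)(z - 4)(z - 6) / [63] = (1/63)z^3 - (2/21)z^2 - (16/63)z + 32/21
L_2(z) = (z + 4)(z + 3)(z - 6) / [-112] = -(1/112)z^3 - (1/112)z^2 + (15/56)z + 9/14
L_3(z) = (z + 4)(z + 3)(z - 4) / [180] = (1/180)z^3 + (1/60)z^2 - (4/45)z - 4/15
g(z) = (-1)·L_0 + (-1)·L_1 + 3·L_2 + 6·L_3
Only the coefficient of z^3 is needed; take it from each L_i and combine:
(-1)·(-1/80) + (-1)·(1/63) + 3·(-1/112) + 6·(1/180) = 1/315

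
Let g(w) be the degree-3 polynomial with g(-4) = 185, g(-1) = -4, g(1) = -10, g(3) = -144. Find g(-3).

L_0(-3) = (-2)·(-4)·(-6)/[(-3)·(-5)·(-7)] = 16/35
L_1(-3) = (1)·(-4)·(-6)/[(3)·(-2)·(-4)] = 1
L_2(-3) = (1)·(-2)·(-6)/[(5)·(2)·(-2)] = -3/5
L_3(-3) = (1)·(-2)·(-4)/[(7)·(4)·(2)] = 1/7
Sum: 185·(16/35) + (-4)·(1) + (-10)·(-3/5) + (-144)·(1/7) = 66

66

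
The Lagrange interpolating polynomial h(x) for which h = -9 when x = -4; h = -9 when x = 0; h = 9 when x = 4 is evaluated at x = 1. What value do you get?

-99/16

Evaluate each Lagrange basis at x = 1:
L_0(1) = (1)·(-3)/[(-4)·(-8)] = -3/32
L_1(1) = (5)·(-3)/[(4)·(-4)] = 15/16
L_2(1) = (5)·(1)/[(8)·(4)] = 5/32
Sum: (-9)·(-3/32) + (-9)·(15/16) + 9·(5/32) = -99/16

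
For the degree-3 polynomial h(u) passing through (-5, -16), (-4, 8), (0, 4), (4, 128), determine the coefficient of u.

Build the Lagrange basis polynomials:
L_0(u) = (u + 4)u(u - 4) / [-45] = -(1/45)u^3 + (16/45)u
L_1(u) = (u + 5)u(u - 4) / [32] = (1/32)u^3 + (1/32)u^2 - (5/8)u
L_2(u) = (u + 5)(u + 4)(u - 4) / [-80] = -(1/80)u^3 - (1/16)u^2 + (1/5)u + 1
L_3(u) = (u + 5)(u + 4)u / [288] = (1/288)u^3 + (1/32)u^2 + (5/72)u
h(u) = (-16)·L_0 + 8·L_1 + 4·L_2 + 128·L_3
Only the coefficient of u is needed; take it from each L_i and combine:
(-16)·(16/45) + 8·(-5/8) + 4·(1/5) + 128·(5/72) = -1

-1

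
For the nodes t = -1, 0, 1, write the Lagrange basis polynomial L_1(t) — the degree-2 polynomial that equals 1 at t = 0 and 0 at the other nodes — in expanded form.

L_1(t) = -t^2 + 1

L_1(t) = (t + 1)(t - 1) / [(1)·(-1)]
       = (t^2 - 1) / (-1)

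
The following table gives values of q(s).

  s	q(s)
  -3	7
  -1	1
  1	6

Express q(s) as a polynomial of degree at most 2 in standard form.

q(s) = (11/8)s^2 + (5/2)s + 17/8

Newton's divided differences:
q[-3,-1] = (1 - 7) / (-1 - (-3)) = -3
q[-1,1] = (6 - 1) / (1 - (-1)) = 5/2
q[-3,-1,1] = (5/2 - (-3)) / (1 - (-3)) = 11/8
q(s) = 7 + (-3)·(s + 3) + (11/8)·(s + 3)(s + 1)
Expanding: q(s) = (11/8)s^2 + (5/2)s + 17/8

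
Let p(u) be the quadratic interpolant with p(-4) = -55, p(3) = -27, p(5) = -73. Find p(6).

-105

Using Newton's divided-difference form:
p[-4,3] = (-27 - (-55)) / (3 - (-4)) = 4
p[3,5] = (-73 - (-27)) / (5 - 3) = -23
p[-4,3,5] = (-23 - 4) / (5 - (-4)) = -3
p(6) = -55 + 4·(10) + (-3)·(10)·(3) = -105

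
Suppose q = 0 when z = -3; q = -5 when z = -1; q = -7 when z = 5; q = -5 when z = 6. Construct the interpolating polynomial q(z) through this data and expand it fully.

q(z) = (1/144)z^3 + (19/72)z^2 - (221/144)z - 163/24

Newton's divided differences:
q[-3,-1] = (-5 - 0) / (-1 - (-3)) = -5/2
q[-1,5] = (-7 - (-5)) / (5 - (-1)) = -1/3
q[5,6] = (-5 - (-7)) / (6 - 5) = 2
q[-3,-1,5] = (-1/3 - (-5/2)) / (5 - (-3)) = 13/48
q[-1,5,6] = (2 - (-1/3)) / (6 - (-1)) = 1/3
q[-3,-1,5,6] = (1/3 - 13/48) / (6 - (-3)) = 1/144
q(z) = (-5/2)·(z + 3) + (13/48)·(z + 3)(z + 1) + (1/144)·(z + 3)(z + 1)(z - 5)
Expanding: q(z) = (1/144)z^3 + (19/72)z^2 - (221/144)z - 163/24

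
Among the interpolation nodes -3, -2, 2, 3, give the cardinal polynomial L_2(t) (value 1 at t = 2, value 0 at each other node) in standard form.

L_2(t) = (t + 3)(t + 2)(t - 3) / [(5)·(4)·(-1)]
       = (t^3 + 2t^2 - 9t - 18) / (-20)

L_2(t) = -(1/20)t^3 - (1/10)t^2 + (9/20)t + 9/10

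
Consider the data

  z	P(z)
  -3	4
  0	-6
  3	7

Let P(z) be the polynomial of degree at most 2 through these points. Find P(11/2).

Evaluate each Lagrange basis at z = 11/2:
L_0(11/2) = (11/2)·(5/2)/[(-3)·(-6)] = 55/72
L_1(11/2) = (17/2)·(5/2)/[(3)·(-3)] = -85/36
L_2(11/2) = (17/2)·(11/2)/[(6)·(3)] = 187/72
Sum: 4·(55/72) + (-6)·(-85/36) + 7·(187/72) = 2549/72

2549/72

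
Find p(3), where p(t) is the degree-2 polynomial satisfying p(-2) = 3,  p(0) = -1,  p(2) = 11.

L_0(3) = (3)·(1)/[(-2)·(-4)] = 3/8
L_1(3) = (5)·(1)/[(2)·(-2)] = -5/4
L_2(3) = (5)·(3)/[(4)·(2)] = 15/8
Sum: 3·(3/8) + (-1)·(-5/4) + 11·(15/8) = 23

23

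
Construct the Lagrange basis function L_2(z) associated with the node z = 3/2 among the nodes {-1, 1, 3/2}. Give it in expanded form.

L_2(z) = (4/5)z^2 - 4/5

L_2(z) = (z + 1)(z - 1) / [(5/2)·(1/2)]
       = (z^2 - 1) / (5/4)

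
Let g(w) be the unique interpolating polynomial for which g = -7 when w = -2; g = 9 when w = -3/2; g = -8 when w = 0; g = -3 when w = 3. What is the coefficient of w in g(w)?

-291/10

L_0(w) = (w + 3/2)w(w - 3) / [-5] = -(1/5)w^3 + (3/10)w^2 + (9/10)w
L_1(w) = (w + 2)w(w - 3) / [27/8] = (8/27)w^3 - (8/27)w^2 - (16/9)w
L_2(w) = (w + 2)(w + 3/2)(w - 3) / [-9] = -(1/9)w^3 - (1/18)w^2 + (5/6)w + 1
L_3(w) = (w + 2)(w + 3/2)w / [135/2] = (2/135)w^3 + (7/135)w^2 + (2/45)w
g(w) = (-7)·L_0 + 9·L_1 + (-8)·L_2 + (-3)·L_3
Only the coefficient of w is needed; take it from each L_i and combine:
(-7)·(9/10) + 9·(-16/9) + (-8)·(5/6) + (-3)·(2/45) = -291/10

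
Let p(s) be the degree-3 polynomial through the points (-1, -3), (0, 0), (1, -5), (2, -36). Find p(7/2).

-1365/8

Using Newton's divided-difference form:
p[-1,0] = (0 - (-3)) / (0 - (-1)) = 3
p[0,1] = (-5 - 0) / (1 - 0) = -5
p[1,2] = (-36 - (-5)) / (2 - 1) = -31
p[-1,0,1] = (-5 - 3) / (1 - (-1)) = -4
p[0,1,2] = (-31 - (-5)) / (2 - 0) = -13
p[-1,0,1,2] = (-13 - (-4)) / (2 - (-1)) = -3
p(7/2) = -3 + 3·(9/2) + (-4)·(9/2)·(7/2) + (-3)·(9/2)·(7/2)·(5/2) = -1365/8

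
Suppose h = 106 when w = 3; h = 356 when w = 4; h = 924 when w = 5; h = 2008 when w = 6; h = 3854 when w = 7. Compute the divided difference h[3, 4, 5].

h[3,4] = (356 - 106) / (4 - 3) = 250
h[4,5] = (924 - 356) / (5 - 4) = 568
h[3,4,5] = (568 - 250) / (5 - 3) = 159

159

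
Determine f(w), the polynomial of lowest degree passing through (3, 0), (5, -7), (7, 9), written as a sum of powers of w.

f(w) = (23/8)w^2 - (53/2)w + 429/8

L_0(w) = (w - 5)(w - 7) / [8] = (1/8)w^2 - (3/2)w + 35/8
L_1(w) = (w - 3)(w - 7) / [-4] = -(1/4)w^2 + (5/2)w - 21/4
L_2(w) = (w - 3)(w - 5) / [8] = (1/8)w^2 - w + 15/8
f(w) = 0·L_0 + (-7)·L_1 + 9·L_2
  0·L_0(w) = 0
  (-7)·L_1(w) = (7/4)w^2 - (35/2)w + 147/4
  9·L_2(w) = (9/8)w^2 - 9w + 135/8
Adding term by term: (23/8)w^2 - (53/2)w + 429/8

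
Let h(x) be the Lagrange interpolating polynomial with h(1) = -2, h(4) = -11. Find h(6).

-17

L_0(6) = (2)/[(-3)] = -2/3
L_1(6) = (5)/[(3)] = 5/3
Sum: (-2)·(-2/3) + (-11)·(5/3) = -17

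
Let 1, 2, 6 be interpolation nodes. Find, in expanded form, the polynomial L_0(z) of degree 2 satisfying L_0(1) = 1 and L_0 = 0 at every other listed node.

L_0(z) = (1/5)z^2 - (8/5)z + 12/5

L_0(z) = (z - 2)(z - 6) / [(-1)·(-5)]
       = (z^2 - 8z + 12) / (5)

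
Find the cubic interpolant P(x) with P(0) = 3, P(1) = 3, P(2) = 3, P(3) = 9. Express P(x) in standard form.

Newton's divided differences:
P[0,1] = (3 - 3) / (1 - 0) = 0
P[1,2] = (3 - 3) / (2 - 1) = 0
P[2,3] = (9 - 3) / (3 - 2) = 6
P[0,1,2] = (0 - 0) / (2 - 0) = 0
P[1,2,3] = (6 - 0) / (3 - 1) = 3
P[0,1,2,3] = (3 - 0) / (3 - 0) = 1
P(x) = 3 + 1·x(x - 1)(x - 2)
Expanding: P(x) = x^3 - 3x^2 + 2x + 3

P(x) = x^3 - 3x^2 + 2x + 3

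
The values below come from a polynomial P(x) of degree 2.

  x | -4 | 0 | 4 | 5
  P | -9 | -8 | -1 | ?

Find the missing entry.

The 3 known values determine P uniquely (degree ≤ 2).
Evaluate each Lagrange basis at x = 5:
L_0(5) = (5)·(1)/[(-4)·(-8)] = 5/32
L_1(5) = (9)·(1)/[(4)·(-4)] = -9/16
L_2(5) = (9)·(5)/[(8)·(4)] = 45/32
Sum: (-9)·(5/32) + (-8)·(-9/16) + (-1)·(45/32) = 27/16

27/16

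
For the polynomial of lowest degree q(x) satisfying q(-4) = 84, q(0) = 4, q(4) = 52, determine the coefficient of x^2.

4

The leading coefficient equals the top divided difference q[-4,0,4].
q[-4,0] = (4 - 84) / (0 - (-4)) = -20
q[0,4] = (52 - 4) / (4 - 0) = 12
q[-4,0,4] = (12 - (-20)) / (4 - (-4)) = 4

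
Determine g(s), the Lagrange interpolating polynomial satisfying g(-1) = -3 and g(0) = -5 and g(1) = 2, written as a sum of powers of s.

g(s) = (9/2)s^2 + (5/2)s - 5

Build the Lagrange basis polynomials:
L_0(s) = s(s - 1) / [2] = (1/2)s^2 - (1/2)s
L_1(s) = (s + 1)(s - 1) / [-1] = -s^2 + 1
L_2(s) = (s + 1)s / [2] = (1/2)s^2 + (1/2)s
g(s) = (-3)·L_0 + (-5)·L_1 + 2·L_2
  (-3)·L_0(s) = -(3/2)s^2 + (3/2)s
  (-5)·L_1(s) = 5s^2 - 5
  2·L_2(s) = s^2 + s
Adding term by term: (9/2)s^2 + (5/2)s - 5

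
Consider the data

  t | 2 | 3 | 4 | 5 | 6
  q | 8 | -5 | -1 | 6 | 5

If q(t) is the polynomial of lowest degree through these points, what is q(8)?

-50

Evaluate each Lagrange basis at t = 8:
L_0(8) = (5)·(4)·(3)·(2)/[(-1)·(-2)·(-3)·(-4)] = 5
L_1(8) = (6)·(4)·(3)·(2)/[(1)·(-1)·(-2)·(-3)] = -24
L_2(8) = (6)·(5)·(3)·(2)/[(2)·(1)·(-1)·(-2)] = 45
L_3(8) = (6)·(5)·(4)·(2)/[(3)·(2)·(1)·(-1)] = -40
L_4(8) = (6)·(5)·(4)·(3)/[(4)·(3)·(2)·(1)] = 15
Sum: 8·(5) + (-5)·(-24) + (-1)·(45) + 6·(-40) + 5·(15) = -50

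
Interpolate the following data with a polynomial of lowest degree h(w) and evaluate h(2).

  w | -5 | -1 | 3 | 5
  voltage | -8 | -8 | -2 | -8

-67/32

L_0(2) = (3)·(-1)·(-3)/[(-4)·(-8)·(-10)] = -9/320
L_1(2) = (7)·(-1)·(-3)/[(4)·(-4)·(-6)] = 7/32
L_2(2) = (7)·(3)·(-3)/[(8)·(4)·(-2)] = 63/64
L_3(2) = (7)·(3)·(-1)/[(10)·(6)·(2)] = -7/40
Sum: (-8)·(-9/320) + (-8)·(7/32) + (-2)·(63/64) + (-8)·(-7/40) = -67/32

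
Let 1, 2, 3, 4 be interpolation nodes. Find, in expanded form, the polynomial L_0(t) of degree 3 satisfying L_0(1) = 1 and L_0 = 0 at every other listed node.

L_0(t) = (t - 2)(t - 3)(t - 4) / [(-1)·(-2)·(-3)]
       = (t^3 - 9t^2 + 26t - 24) / (-6)

L_0(t) = -(1/6)t^3 + (3/2)t^2 - (13/3)t + 4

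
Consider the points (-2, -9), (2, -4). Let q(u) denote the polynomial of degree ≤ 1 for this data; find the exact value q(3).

Evaluate each Lagrange basis at u = 3:
L_0(3) = (1)/[(-4)] = -1/4
L_1(3) = (5)/[(4)] = 5/4
Sum: (-9)·(-1/4) + (-4)·(5/4) = -11/4

-11/4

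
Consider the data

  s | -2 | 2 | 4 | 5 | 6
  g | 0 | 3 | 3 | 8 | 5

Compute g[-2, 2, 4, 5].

g[-2,2] = (3 - 0) / (2 - (-2)) = 3/4
g[2,4] = (3 - 3) / (4 - 2) = 0
g[4,5] = (8 - 3) / (5 - 4) = 5
g[-2,2,4] = (0 - 3/4) / (4 - (-2)) = -1/8
g[2,4,5] = (5 - 0) / (5 - 2) = 5/3
g[-2,2,4,5] = (5/3 - (-1/8)) / (5 - (-2)) = 43/168

43/168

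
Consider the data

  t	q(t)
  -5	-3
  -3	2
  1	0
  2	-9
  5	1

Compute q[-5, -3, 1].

q[-5,-3] = (2 - (-3)) / (-3 - (-5)) = 5/2
q[-3,1] = (0 - 2) / (1 - (-3)) = -1/2
q[-5,-3,1] = (-1/2 - 5/2) / (1 - (-5)) = -1/2

-1/2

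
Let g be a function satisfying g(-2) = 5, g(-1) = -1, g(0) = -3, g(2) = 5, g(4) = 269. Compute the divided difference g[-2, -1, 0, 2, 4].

g[-2,-1] = (-1 - 5) / (-1 - (-2)) = -6
g[-1,0] = (-3 - (-1)) / (0 - (-1)) = -2
g[0,2] = (5 - (-3)) / (2 - 0) = 4
g[2,4] = (269 - 5) / (4 - 2) = 132
g[-2,-1,0] = (-2 - (-6)) / (0 - (-2)) = 2
g[-1,0,2] = (4 - (-2)) / (2 - (-1)) = 2
g[0,2,4] = (132 - 4) / (4 - 0) = 32
g[-2,-1,0,2] = (2 - 2) / (2 - (-2)) = 0
g[-1,0,2,4] = (32 - 2) / (4 - (-1)) = 6
g[-2,-1,0,2,4] = (6 - 0) / (4 - (-2)) = 1

1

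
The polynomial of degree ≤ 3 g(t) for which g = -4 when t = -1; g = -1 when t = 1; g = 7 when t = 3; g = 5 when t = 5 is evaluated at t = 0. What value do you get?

-65/16

Using Newton's divided-difference form:
g[-1,1] = (-1 - (-4)) / (1 - (-1)) = 3/2
g[1,3] = (7 - (-1)) / (3 - 1) = 4
g[3,5] = (5 - 7) / (5 - 3) = -1
g[-1,1,3] = (4 - 3/2) / (3 - (-1)) = 5/8
g[1,3,5] = (-1 - 4) / (5 - 1) = -5/4
g[-1,1,3,5] = (-5/4 - 5/8) / (5 - (-1)) = -5/16
g(0) = -4 + (3/2)·(1) + (5/8)·(1)·(-1) + (-5/16)·(1)·(-1)·(-3) = -65/16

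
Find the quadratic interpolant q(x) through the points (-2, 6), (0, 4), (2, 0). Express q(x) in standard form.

q(x) = -(1/4)x^2 - (3/2)x + 4

Newton's divided differences:
q[-2,0] = (4 - 6) / (0 - (-2)) = -1
q[0,2] = (0 - 4) / (2 - 0) = -2
q[-2,0,2] = (-2 - (-1)) / (2 - (-2)) = -1/4
q(x) = 6 + (-1)·(x + 2) + (-1/4)·(x + 2)x
Expanding: q(x) = -(1/4)x^2 - (3/2)x + 4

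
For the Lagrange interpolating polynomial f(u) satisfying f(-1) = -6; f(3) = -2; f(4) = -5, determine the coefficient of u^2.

The leading coefficient equals the top divided difference f[-1,3,4].
f[-1,3] = (-2 - (-6)) / (3 - (-1)) = 1
f[3,4] = (-5 - (-2)) / (4 - 3) = -3
f[-1,3,4] = (-3 - 1) / (4 - (-1)) = -4/5

-4/5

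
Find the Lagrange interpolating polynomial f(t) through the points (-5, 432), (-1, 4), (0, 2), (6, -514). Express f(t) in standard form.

Build the Lagrange basis polynomials:
L_0(t) = (t + 1)t(t - 6) / [-220] = -(1/220)t^3 + (1/44)t^2 + (3/110)t
L_1(t) = (t + 5)t(t - 6) / [28] = (1/28)t^3 - (1/28)t^2 - (15/14)t
L_2(t) = (t + 5)(t + 1)(t - 6) / [-30] = -(1/30)t^3 + (31/30)t + 1
L_3(t) = (t + 5)(t + 1)t / [462] = (1/462)t^3 + (1/77)t^2 + (5/462)t
f(t) = 432·L_0 + 4·L_1 + 2·L_2 + (-514)·L_3
  432·L_0(t) = -(108/55)t^3 + (108/11)t^2 + (648/55)t
  4·L_1(t) = (1/7)t^3 - (1/7)t^2 - (30/7)t
  2·L_2(t) = -(1/15)t^3 + (31/15)t + 2
  (-514)·L_3(t) = -(257/231)t^3 - (514/77)t^2 - (1285/231)t
Adding term by term: -3t^3 + 3t^2 + 4t + 2

f(t) = -3t^3 + 3t^2 + 4t + 2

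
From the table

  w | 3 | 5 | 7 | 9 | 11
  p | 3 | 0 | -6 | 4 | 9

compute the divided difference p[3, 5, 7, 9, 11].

p[3,5] = (0 - 3) / (5 - 3) = -3/2
p[5,7] = (-6 - 0) / (7 - 5) = -3
p[7,9] = (4 - (-6)) / (9 - 7) = 5
p[9,11] = (9 - 4) / (11 - 9) = 5/2
p[3,5,7] = (-3 - (-3/2)) / (7 - 3) = -3/8
p[5,7,9] = (5 - (-3)) / (9 - 5) = 2
p[7,9,11] = (5/2 - 5) / (11 - 7) = -5/8
p[3,5,7,9] = (2 - (-3/8)) / (9 - 3) = 19/48
p[5,7,9,11] = (-5/8 - 2) / (11 - 5) = -7/16
p[3,5,7,9,11] = (-7/16 - 19/48) / (11 - 3) = -5/48

-5/48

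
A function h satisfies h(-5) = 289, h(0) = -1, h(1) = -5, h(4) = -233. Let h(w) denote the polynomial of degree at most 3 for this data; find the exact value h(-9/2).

Evaluate each Lagrange basis at w = -9/2:
L_0(-9/2) = (-9/2)·(-11/2)·(-17/2)/[(-5)·(-6)·(-9)] = 187/240
L_1(-9/2) = (1/2)·(-11/2)·(-17/2)/[(5)·(-1)·(-4)] = 187/160
L_2(-9/2) = (1/2)·(-9/2)·(-17/2)/[(6)·(1)·(-3)] = -17/16
L_3(-9/2) = (1/2)·(-9/2)·(-11/2)/[(9)·(4)·(3)] = 11/96
Sum: 289·(187/240) + (-1)·(187/160) + (-5)·(-17/16) + (-233)·(11/96) = 1621/8

1621/8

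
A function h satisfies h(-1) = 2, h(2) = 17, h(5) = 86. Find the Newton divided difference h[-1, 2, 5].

3

h[-1,2] = (17 - 2) / (2 - (-1)) = 5
h[2,5] = (86 - 17) / (5 - 2) = 23
h[-1,2,5] = (23 - 5) / (5 - (-1)) = 3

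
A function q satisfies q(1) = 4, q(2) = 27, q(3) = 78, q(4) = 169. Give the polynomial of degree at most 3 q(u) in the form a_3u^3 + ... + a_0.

Newton's divided differences:
q[1,2] = (27 - 4) / (2 - 1) = 23
q[2,3] = (78 - 27) / (3 - 2) = 51
q[3,4] = (169 - 78) / (4 - 3) = 91
q[1,2,3] = (51 - 23) / (3 - 1) = 14
q[2,3,4] = (91 - 51) / (4 - 2) = 20
q[1,2,3,4] = (20 - 14) / (4 - 1) = 2
q(u) = 4 + 23·(u - 1) + 14·(u - 1)(u - 2) + 2·(u - 1)(u - 2)(u - 3)
Expanding: q(u) = 2u^3 + 2u^2 + 3u - 3

q(u) = 2u^3 + 2u^2 + 3u - 3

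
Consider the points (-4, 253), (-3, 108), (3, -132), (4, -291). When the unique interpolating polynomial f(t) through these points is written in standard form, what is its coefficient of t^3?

-4

L_0(t) = (t + 3)(t - 3)(t - 4) / [-56] = -(1/56)t^3 + (1/14)t^2 + (9/56)t - 9/14
L_1(t) = (t + 4)(t - 3)(t - 4) / [42] = (1/42)t^3 - (1/14)t^2 - (8/21)t + 8/7
L_2(t) = (t + 4)(t + 3)(t - 4) / [-42] = -(1/42)t^3 - (1/14)t^2 + (8/21)t + 8/7
L_3(t) = (t + 4)(t + 3)(t - 3) / [56] = (1/56)t^3 + (1/14)t^2 - (9/56)t - 9/14
f(t) = 253·L_0 + 108·L_1 + (-132)·L_2 + (-291)·L_3
Only the coefficient of t^3 is needed; take it from each L_i and combine:
253·(-1/56) + 108·(1/42) + (-132)·(-1/42) + (-291)·(1/56) = -4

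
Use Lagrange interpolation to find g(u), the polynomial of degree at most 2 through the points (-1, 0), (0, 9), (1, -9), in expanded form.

g(u) = -(27/2)u^2 - (9/2)u + 9

L_0(u) = u(u - 1) / [2] = (1/2)u^2 - (1/2)u
L_1(u) = (u + 1)(u - 1) / [-1] = -u^2 + 1
L_2(u) = (u + 1)u / [2] = (1/2)u^2 + (1/2)u
g(u) = 0·L_0 + 9·L_1 + (-9)·L_2
  0·L_0(u) = 0
  9·L_1(u) = -9u^2 + 9
  (-9)·L_2(u) = -(9/2)u^2 - (9/2)u
Adding term by term: -(27/2)u^2 - (9/2)u + 9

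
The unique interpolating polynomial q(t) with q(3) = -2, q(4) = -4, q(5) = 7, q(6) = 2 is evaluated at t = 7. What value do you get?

Evaluate each Lagrange basis at t = 7:
L_0(7) = (3)·(2)·(1)/[(-1)·(-2)·(-3)] = -1
L_1(7) = (4)·(2)·(1)/[(1)·(-1)·(-2)] = 4
L_2(7) = (4)·(3)·(1)/[(2)·(1)·(-1)] = -6
L_3(7) = (4)·(3)·(2)/[(3)·(2)·(1)] = 4
Sum: (-2)·(-1) + (-4)·(4) + 7·(-6) + 2·(4) = -48

-48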